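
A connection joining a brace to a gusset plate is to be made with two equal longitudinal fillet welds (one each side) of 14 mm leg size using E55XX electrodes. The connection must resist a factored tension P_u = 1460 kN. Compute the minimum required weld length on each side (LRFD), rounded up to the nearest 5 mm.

E55XX → F_EXX = 550 MPa.
Throat t_e = 0.707 × 14 = 9.898 mm.
φr_n = 0.75 × 0.6 × 550 × 9.898 × 10⁻³ = 2.45 kN/mm.
L_req = P_u / φr_n = 1460 / 2.45 = 596 mm total.
Per side: 596 / 2 = 298 mm.
Round up → use L = 300 mm on each side.

L = 300 mm on each side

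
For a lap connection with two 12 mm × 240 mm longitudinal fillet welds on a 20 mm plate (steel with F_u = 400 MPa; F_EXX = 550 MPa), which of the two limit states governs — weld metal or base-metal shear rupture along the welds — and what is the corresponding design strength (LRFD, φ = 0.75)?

φR_n ≈ 1010 kN (weld metal governs)

t_e = 0.707 × 12 = 8.484 mm; L = 480 mm.
Weld metal: φR_n = 0.75 × 0.6 × 550 × 8.484 × 480 × 10⁻³ = 1008 kN.
Base metal (shear rupture): φR_n = 0.75 × 0.6 × 400 × 20 × 480 × 10⁻³ = 1728 kN.
Governing: weld metal.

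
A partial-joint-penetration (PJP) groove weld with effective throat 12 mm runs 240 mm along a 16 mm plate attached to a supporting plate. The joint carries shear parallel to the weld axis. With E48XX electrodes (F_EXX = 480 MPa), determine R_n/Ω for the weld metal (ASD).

R_n/Ω ≈ 415 kN

Effective throat (given) t_e = 12 mm.
A_we = 12 × 240 = 2880 mm².
F_nw = 0.6 F_EXX = 288 MPa.
R_n/Ω = (288 × 2880) / 2.0 × 10⁻³ = 414.7 kN.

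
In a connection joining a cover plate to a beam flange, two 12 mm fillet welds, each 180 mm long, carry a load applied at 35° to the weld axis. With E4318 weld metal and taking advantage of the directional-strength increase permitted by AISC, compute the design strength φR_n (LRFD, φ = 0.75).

E43XX → F_EXX = 430 MPa.
t_e = 0.707 × 12 = 8.484 mm; A_we = 8.484 × 360 = 3054 mm².
Directional factor: 1.0 + 0.5 sin^1.5(35°) = 1.217.
F_nw = 0.6 × 430 × 1.217 = 314 MPa.
φR_n = 0.75 × 314 × 3054 × 10⁻³ = 719.4 kN.

φR_n ≈ 719 kN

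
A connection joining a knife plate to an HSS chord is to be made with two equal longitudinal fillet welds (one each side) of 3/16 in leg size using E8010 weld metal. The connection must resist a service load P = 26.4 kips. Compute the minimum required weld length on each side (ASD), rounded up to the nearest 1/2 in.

E80XX → F_EXX = 80 ksi.
Throat t_e = 0.707 × 0.1875 = 0.1326 in.
r_n/Ω = (0.6 × 80 × 0.1326) / 2.0 = 3.181 kip/in.
L_req = P / (r_n/Ω) = 26.4 / 3.181 = 8.298 in total.
Per side: 8.298 / 2 = 4.149 in.
Round up → use L = 4.5 in on each side.

L = 4.5 in on each side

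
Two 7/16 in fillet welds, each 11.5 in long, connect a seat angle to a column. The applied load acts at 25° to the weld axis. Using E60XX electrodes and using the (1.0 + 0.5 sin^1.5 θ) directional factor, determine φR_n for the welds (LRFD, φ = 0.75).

E60XX → F_EXX = 60 ksi.
t_e = 0.707 × 0.4375 = 0.3093 in; A_we = 0.3093 × 23 = 7.114 in².
Directional factor: 1.0 + 0.5 sin^1.5(25°) = 1.137.
F_nw = 0.6 × 60 × 1.137 = 40.95 ksi.
φR_n = 0.75 × 40.95 × 7.114 = 218.5 kip.

φR_n ≈ 218 kip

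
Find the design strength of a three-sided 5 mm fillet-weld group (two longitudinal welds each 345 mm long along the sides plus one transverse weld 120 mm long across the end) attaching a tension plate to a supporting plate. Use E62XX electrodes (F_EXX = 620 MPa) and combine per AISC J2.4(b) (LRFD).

t_e = 0.707 × 5 = 3.535 mm.
R_nwl = 0.6 × 620 × 3.535 × 690 × 10⁻³ = 907.4 kN (longitudinal, 2 welds).
R_nwt = 0.6 × 620 × 3.535 × 120 × 10⁻³ = 157.8 kN (transverse, base value).
(i) R_nwl + R_nwt = 1065 kN; (ii) 0.85 R_nwl + 1.5 R_nwt = 1008 kN.
R_n = max = 1065 kN [governs: (i)]; φR_n = 798.9 kN.

φR_n ≈ 799 kN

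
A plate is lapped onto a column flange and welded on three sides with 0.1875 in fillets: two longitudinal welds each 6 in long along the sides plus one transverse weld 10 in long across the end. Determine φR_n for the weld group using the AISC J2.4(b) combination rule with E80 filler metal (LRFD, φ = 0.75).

φR_n ≈ 120 kips

E80XX → F_EXX = 80 ksi.
t_e = 0.707 × 0.1875 = 0.1326 in.
R_nwl = 0.6 × 80 × 0.1326 × 12 = 76.36 kips (longitudinal, 2 welds).
R_nwt = 0.6 × 80 × 0.1326 × 10 = 63.63 kips (transverse, base value).
(i) R_nwl + R_nwt = 140 kips; (ii) 0.85 R_nwl + 1.5 R_nwt = 160.3 kips.
R_n = max = 160.3 kips [governs: (ii)]; φR_n = 120.3 kips.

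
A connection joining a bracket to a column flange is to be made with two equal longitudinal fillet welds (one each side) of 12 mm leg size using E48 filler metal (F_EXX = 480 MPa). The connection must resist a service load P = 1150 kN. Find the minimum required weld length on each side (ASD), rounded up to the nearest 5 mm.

Throat t_e = 0.707 × 12 = 8.484 mm.
r_n/Ω = (0.6 × 480 × 8.484) / 2.0 = 1222 N/mm = 1.222 kN/mm.
L_req = P / (r_n/Ω) = 1150 / 1.222 = 941.3 mm total.
Per side: 941.3 / 2 = 470.7 mm.
Round up → use L = 475 mm on each side.

L = 475 mm on each side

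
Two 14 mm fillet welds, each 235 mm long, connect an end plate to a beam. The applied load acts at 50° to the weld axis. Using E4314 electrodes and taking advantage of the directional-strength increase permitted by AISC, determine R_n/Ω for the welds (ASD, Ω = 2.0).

E43XX → F_EXX = 430 MPa.
t_e = 0.707 × 14 = 9.898 mm; A_we = 9.898 × 470 = 4652 mm².
Directional factor: 1.0 + 0.5 sin^1.5(50°) = 1.335.
F_nw = 0.6 × 430 × 1.335 = 344.5 MPa.
R_n/Ω = (344.5 × 4652) / 2.0 × 10⁻³ = 801.3 kN.

R_n/Ω ≈ 801 kN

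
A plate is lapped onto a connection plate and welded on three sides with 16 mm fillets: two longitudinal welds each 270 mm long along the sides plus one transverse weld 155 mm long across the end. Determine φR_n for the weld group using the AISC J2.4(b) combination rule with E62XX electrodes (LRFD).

φR_n ≈ 2190 kN

E62XX → F_EXX = 620 MPa.
t_e = 0.707 × 16 = 11.31 mm.
R_nwl = 0.6 × 620 × 11.31 × 540 × 10⁻³ = 2272 kN (longitudinal, 2 welds).
R_nwt = 0.6 × 620 × 11.31 × 155 × 10⁻³ = 652.2 kN (transverse, base value).
(i) R_nwl + R_nwt = 2925 kN; (ii) 0.85 R_nwl + 1.5 R_nwt = 2910 kN.
R_n = max = 2925 kN [governs: (i)]; φR_n = 2193 kN.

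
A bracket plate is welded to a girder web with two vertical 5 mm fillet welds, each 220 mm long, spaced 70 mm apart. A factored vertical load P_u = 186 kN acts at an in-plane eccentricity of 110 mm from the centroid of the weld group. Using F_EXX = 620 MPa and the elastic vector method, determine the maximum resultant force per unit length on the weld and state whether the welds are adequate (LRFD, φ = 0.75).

Total weld length L_w = 440 mm. Treat welds as unit-width lines.
Polar moment about centroid: J = 2[d³/12 + d(b/2)²] = 2[220³/12 + 220×35²] = 2314000 mm³.
Direct shear f_v = P/L_w = 186×10³ / 440 = 422.7 N/mm (vertical).
Torsion M = P·e = 186×10³ × 110 = 20460000 N·mm.
Critical point at (x, y) = (35, 110) from centroid. f_tx = M·y/J = 972.7 N/mm; f_ty = M·x/J = 309.5 N/mm.
Resultant f_max = √[f_tx² + (f_v + f_ty)²] = √[972.7² + (422.7 + 309.5)²] = 1218 N/mm.
Capacity per unit length: φr_n = 0.75 × 0.6 × 620 × (0.707 × 5) = 986.3 N/mm.
1218 > 986.3 → NOT adequate.

f_max ≈ 1220 N/mm; NOT adequate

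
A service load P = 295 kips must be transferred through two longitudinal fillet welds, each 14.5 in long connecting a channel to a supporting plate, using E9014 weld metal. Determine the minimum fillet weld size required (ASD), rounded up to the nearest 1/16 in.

w = 9/16 in

E90XX → F_EXX = 90 ksi.
Total weld length L = 29 in.
Required throat t_e = P × Ω / (0.6 F_EXX × L) = 295 × 2.0 / (0.6 × 90 × 29) = 0.3768 in.
Required leg w = t_e / 0.707 = 0.5329 in → use 9/16 in.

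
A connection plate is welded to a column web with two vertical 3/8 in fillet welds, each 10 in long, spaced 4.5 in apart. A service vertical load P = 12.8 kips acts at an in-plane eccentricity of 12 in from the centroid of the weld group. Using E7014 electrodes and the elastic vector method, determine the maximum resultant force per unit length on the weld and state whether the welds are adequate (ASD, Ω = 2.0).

E70XX → F_EXX = 70 ksi.
Total weld length L_w = 20 in. Treat welds as unit-width lines.
Polar moment about centroid: J = 2[d³/12 + d(b/2)²] = 2[10³/12 + 10×2.25²] = 267.9 in³.
Direct shear f_v = P/L_w = 12.8 / 20 = 0.64 kip/in (vertical).
Torsion M = P·e = 12.8 × 12 = 153.6 kip·in.
Critical point at (x, y) = (2.25, 5) from centroid. f_tx = M·y/J = 2.867 kip/in; f_ty = M·x/J = 1.29 kip/in.
Resultant f_max = √[f_tx² + (f_v + f_ty)²] = √[2.867² + (0.64 + 1.29)²] = 3.456 kip/in.
Capacity per unit length: r_n/Ω = (1/2.0) × 0.6 × 70 × (0.707 × 0.375) = 5.568 kip/in.
3.456 ≤ 5.568 → adequate.

f_max ≈ 3.46 kip/in; adequate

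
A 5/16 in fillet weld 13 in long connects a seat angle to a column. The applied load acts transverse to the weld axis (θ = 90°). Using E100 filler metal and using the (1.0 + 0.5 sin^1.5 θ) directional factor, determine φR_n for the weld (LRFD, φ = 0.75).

φR_n ≈ 194 kip

E100XX → F_EXX = 100 ksi.
t_e = 0.707 × 0.3125 = 0.2209 in; A_we = 0.2209 × 13 = 2.872 in².
Directional factor: 1.0 + 0.5 sin^1.5(90°) = 1.5.
F_nw = 0.6 × 100 × 1.5 = 90 ksi.
φR_n = 0.75 × 90 × 2.872 = 193.9 kip.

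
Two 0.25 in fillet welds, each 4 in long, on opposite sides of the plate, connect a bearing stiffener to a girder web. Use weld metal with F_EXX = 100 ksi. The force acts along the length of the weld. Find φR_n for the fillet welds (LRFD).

φR_n ≈ 63.6 kips

Effective throat t_e = 0.707 × 0.25 = 0.1767 in.
Total length L = 8 in; A_we = 0.1767 × 8 = 1.414 in².
F_nw = 0.6 F_EXX = 0.6 × 100 = 60 ksi.
φR_n = 0.75 × 60 × 1.414 = 63.63 kips.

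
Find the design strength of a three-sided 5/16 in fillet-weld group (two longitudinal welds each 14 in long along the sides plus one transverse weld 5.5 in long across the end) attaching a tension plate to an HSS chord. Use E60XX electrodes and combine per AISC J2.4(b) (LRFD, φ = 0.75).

φR_n ≈ 200 kips

E60XX → F_EXX = 60 ksi.
t_e = 0.707 × 0.3125 = 0.2209 in.
R_nwl = 0.6 × 60 × 0.2209 × 28 = 222.7 kips (longitudinal, 2 welds).
R_nwt = 0.6 × 60 × 0.2209 × 5.5 = 43.75 kips (transverse, base value).
(i) R_nwl + R_nwt = 266.5 kips; (ii) 0.85 R_nwl + 1.5 R_nwt = 254.9 kips.
R_n = max = 266.5 kips [governs: (i)]; φR_n = 199.8 kips.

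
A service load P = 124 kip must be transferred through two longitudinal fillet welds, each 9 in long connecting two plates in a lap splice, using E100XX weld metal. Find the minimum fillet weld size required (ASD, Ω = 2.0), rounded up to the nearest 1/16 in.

w = 3/8 in

E100XX → F_EXX = 100 ksi.
Total weld length L = 18 in.
Required throat t_e = P × Ω / (0.6 F_EXX × L) = 124 × 2.0 / (0.6 × 100 × 18) = 0.2296 in.
Required leg w = t_e / 0.707 = 0.3248 in → use 3/8 in.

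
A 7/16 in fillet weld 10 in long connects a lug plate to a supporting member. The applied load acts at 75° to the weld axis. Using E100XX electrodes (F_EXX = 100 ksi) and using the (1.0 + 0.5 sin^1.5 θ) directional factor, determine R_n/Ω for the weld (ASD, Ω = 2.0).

t_e = 0.707 × 0.4375 = 0.3093 in; A_we = 0.3093 × 10 = 3.093 in².
Directional factor: 1.0 + 0.5 sin^1.5(75°) = 1.475.
F_nw = 0.6 × 100 × 1.475 = 88.48 ksi.
R_n/Ω = (88.48 × 3.093) / 2.0 = 136.8 kip.

R_n/Ω ≈ 137 kip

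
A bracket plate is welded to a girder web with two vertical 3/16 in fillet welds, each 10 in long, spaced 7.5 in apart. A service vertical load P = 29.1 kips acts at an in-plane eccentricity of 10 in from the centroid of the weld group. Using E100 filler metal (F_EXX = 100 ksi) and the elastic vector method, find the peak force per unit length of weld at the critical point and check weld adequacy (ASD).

f_max ≈ 5.07 kip/in; NOT adequate

Total weld length L_w = 20 in. Treat welds as unit-width lines.
Polar moment about centroid: J = 2[d³/12 + d(b/2)²] = 2[10³/12 + 10×3.75²] = 447.9 in³.
Direct shear f_v = P/L_w = 29.1 / 20 = 1.455 kip/in (vertical).
Torsion M = P·e = 29.1 × 10 = 291 kip·in.
Critical point at (x, y) = (3.75, 5) from centroid. f_tx = M·y/J = 3.248 kip/in; f_ty = M·x/J = 2.436 kip/in.
Resultant f_max = √[f_tx² + (f_v + f_ty)²] = √[3.248² + (1.455 + 2.436)²] = 5.069 kip/in.
Capacity per unit length: r_n/Ω = (1/2.0) × 0.6 × 100 × (0.707 × 0.1875) = 3.977 kip/in.
5.069 > 3.977 → NOT adequate.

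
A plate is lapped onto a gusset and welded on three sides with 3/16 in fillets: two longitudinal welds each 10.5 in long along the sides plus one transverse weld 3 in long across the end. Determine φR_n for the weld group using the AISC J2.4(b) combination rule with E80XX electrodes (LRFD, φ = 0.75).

E80XX → F_EXX = 80 ksi.
t_e = 0.707 × 0.1875 = 0.1326 in.
R_nwl = 0.6 × 80 × 0.1326 × 21 = 133.6 kips (longitudinal, 2 welds).
R_nwt = 0.6 × 80 × 0.1326 × 3 = 19.09 kips (transverse, base value).
(i) R_nwl + R_nwt = 152.7 kips; (ii) 0.85 R_nwl + 1.5 R_nwt = 142.2 kips.
R_n = max = 152.7 kips [governs: (i)]; φR_n = 114.5 kips.

φR_n ≈ 115 kips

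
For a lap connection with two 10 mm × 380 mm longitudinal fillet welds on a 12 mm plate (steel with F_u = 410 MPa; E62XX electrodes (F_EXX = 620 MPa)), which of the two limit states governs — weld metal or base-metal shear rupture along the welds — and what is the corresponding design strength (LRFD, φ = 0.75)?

t_e = 0.707 × 10 = 7.07 mm; L = 760 mm.
Weld metal: φR_n = 0.75 × 0.6 × 620 × 7.07 × 760 × 10⁻³ = 1499 kN.
Base metal (shear rupture): φR_n = 0.75 × 0.6 × 410 × 12 × 760 × 10⁻³ = 1683 kN.
Governing: weld metal.

φR_n ≈ 1500 kN (weld metal governs)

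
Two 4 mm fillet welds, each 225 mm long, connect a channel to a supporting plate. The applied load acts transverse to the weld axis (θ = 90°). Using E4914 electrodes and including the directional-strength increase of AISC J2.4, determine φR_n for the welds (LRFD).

E49XX → F_EXX = 490 MPa.
t_e = 0.707 × 4 = 2.828 mm; A_we = 2.828 × 450 = 1273 mm².
Directional factor: 1.0 + 0.5 sin^1.5(90°) = 1.5.
F_nw = 0.6 × 490 × 1.5 = 441 MPa.
φR_n = 0.75 × 441 × 1273 × 10⁻³ = 420.9 kN.

φR_n ≈ 421 kN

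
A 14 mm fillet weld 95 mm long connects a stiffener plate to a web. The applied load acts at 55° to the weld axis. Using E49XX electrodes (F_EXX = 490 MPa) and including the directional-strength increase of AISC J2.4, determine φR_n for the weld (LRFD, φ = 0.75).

φR_n ≈ 284 kN

t_e = 0.707 × 14 = 9.898 mm; A_we = 9.898 × 95 = 940.3 mm².
Directional factor: 1.0 + 0.5 sin^1.5(55°) = 1.371.
F_nw = 0.6 × 490 × 1.371 = 403 MPa.
φR_n = 0.75 × 403 × 940.3 × 10⁻³ = 284.2 kN.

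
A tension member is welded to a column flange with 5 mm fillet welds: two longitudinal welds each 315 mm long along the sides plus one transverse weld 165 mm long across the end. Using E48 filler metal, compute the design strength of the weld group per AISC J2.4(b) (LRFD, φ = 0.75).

E48XX → F_EXX = 480 MPa.
t_e = 0.707 × 5 = 3.535 mm.
R_nwl = 0.6 × 480 × 3.535 × 630 × 10⁻³ = 641.4 kN (longitudinal, 2 welds).
R_nwt = 0.6 × 480 × 3.535 × 165 × 10⁻³ = 168 kN (transverse, base value).
(i) R_nwl + R_nwt = 809.4 kN; (ii) 0.85 R_nwl + 1.5 R_nwt = 797.2 kN.
R_n = max = 809.4 kN [governs: (i)]; φR_n = 607 kN.

φR_n ≈ 607 kN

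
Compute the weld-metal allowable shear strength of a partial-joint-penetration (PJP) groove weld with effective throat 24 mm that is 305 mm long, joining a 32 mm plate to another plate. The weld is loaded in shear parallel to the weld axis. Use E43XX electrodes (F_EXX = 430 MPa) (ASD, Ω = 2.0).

Effective throat (given) t_e = 24 mm.
A_we = 24 × 305 = 7320 mm².
F_nw = 0.6 F_EXX = 258 MPa.
R_n/Ω = (258 × 7320) / 2.0 × 10⁻³ = 944.3 kN.

R_n/Ω ≈ 944 kN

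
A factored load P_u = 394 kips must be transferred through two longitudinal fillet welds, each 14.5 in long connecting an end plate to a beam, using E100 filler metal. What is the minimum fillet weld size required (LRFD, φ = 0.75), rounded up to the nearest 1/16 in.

E100XX → F_EXX = 100 ksi.
Total weld length L = 29 in.
Required throat t_e = P_u / (φ × 0.6 F_EXX × L) = 394 / (0.75 × 0.6 × 100 × 29) = 0.3019 in.
Required leg w = t_e / 0.707 = 0.427 in → use 7/16 in.

w = 7/16 in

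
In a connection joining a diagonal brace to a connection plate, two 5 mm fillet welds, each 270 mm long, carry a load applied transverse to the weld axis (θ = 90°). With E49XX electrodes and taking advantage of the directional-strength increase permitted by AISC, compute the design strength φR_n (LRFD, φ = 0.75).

φR_n ≈ 631 kN

E49XX → F_EXX = 490 MPa.
t_e = 0.707 × 5 = 3.535 mm; A_we = 3.535 × 540 = 1909 mm².
Directional factor: 1.0 + 0.5 sin^1.5(90°) = 1.5.
F_nw = 0.6 × 490 × 1.5 = 441 MPa.
φR_n = 0.75 × 441 × 1909 × 10⁻³ = 631.4 kN.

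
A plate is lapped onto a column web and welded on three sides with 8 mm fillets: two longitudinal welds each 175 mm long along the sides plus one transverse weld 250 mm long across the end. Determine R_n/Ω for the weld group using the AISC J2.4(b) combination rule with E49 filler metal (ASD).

E49XX → F_EXX = 490 MPa.
t_e = 0.707 × 8 = 5.656 mm.
R_nwl = 0.6 × 490 × 5.656 × 350 × 10⁻³ = 582 kN (longitudinal, 2 welds).
R_nwt = 0.6 × 490 × 5.656 × 250 × 10⁻³ = 415.7 kN (transverse, base value).
(i) R_nwl + R_nwt = 997.7 kN; (ii) 0.85 R_nwl + 1.5 R_nwt = 1118 kN.
R_n = max = 1118 kN [governs: (ii)]; R_n/Ω = 559.1 kN.

R_n/Ω ≈ 559 kN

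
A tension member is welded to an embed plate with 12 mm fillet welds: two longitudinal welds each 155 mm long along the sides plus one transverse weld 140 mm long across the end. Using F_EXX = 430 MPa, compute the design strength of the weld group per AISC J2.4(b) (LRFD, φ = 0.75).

t_e = 0.707 × 12 = 8.484 mm.
R_nwl = 0.6 × 430 × 8.484 × 310 × 10⁻³ = 678.6 kN (longitudinal, 2 welds).
R_nwt = 0.6 × 430 × 8.484 × 140 × 10⁻³ = 306.4 kN (transverse, base value).
(i) R_nwl + R_nwt = 985 kN; (ii) 0.85 R_nwl + 1.5 R_nwt = 1036 kN.
R_n = max = 1036 kN [governs: (ii)]; φR_n = 777.3 kN.

φR_n ≈ 777 kN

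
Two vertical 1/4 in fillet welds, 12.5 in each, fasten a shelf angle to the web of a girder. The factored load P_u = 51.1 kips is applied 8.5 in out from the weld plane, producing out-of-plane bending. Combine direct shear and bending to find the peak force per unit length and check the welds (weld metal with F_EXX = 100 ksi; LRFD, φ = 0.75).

L_w = 2 × 12.5 = 25 in; section modulus (unit throat) S = 2 × L²/6 = 52.08 in².
Direct shear f_v = P/L_w = 51.1/25 = 2.044 kip/in.
Moment M = P × e = 51.1 × 8.5 = 434.35 kip·in; bending f_b = M/S = 8.34 kip/in.
f_max = √(f_v² + f_b²) = √(2.044² + 8.34²) = 8.586 kip/in.
φr_n = 0.75 × 0.6 × 100 × (0.707 × 0.25) = 7.954 kip/in → NOT adequate.

f_max ≈ 8.59 kip/in; NOT adequate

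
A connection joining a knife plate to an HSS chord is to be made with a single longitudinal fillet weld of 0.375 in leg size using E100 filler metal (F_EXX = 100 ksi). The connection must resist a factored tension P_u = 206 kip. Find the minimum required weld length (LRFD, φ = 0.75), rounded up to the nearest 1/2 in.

L = 17.5 in

Throat t_e = 0.707 × 0.375 = 0.2651 in.
φr_n = 0.75 × 0.6 × 100 × 0.2651 = 11.93 kip/in.
L_req = P_u / φr_n = 206 / 11.93 = 17.27 in total.
Round up → use L = 17.5 in.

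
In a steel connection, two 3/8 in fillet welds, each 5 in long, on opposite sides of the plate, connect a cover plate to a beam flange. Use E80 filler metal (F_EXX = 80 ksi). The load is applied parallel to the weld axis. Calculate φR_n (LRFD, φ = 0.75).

Effective throat t_e = 0.707 × 0.375 = 0.2651 in.
Total length L = 10 in; A_we = 0.2651 × 10 = 2.651 in².
F_nw = 0.6 F_EXX = 0.6 × 80 = 48 ksi.
φR_n = 0.75 × 48 × 2.651 = 95.45 kip.

φR_n ≈ 95.4 kip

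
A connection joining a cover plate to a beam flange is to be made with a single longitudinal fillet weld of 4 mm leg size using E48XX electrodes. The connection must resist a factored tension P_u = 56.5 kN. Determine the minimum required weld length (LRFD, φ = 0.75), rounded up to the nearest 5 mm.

L = 95 mm

E48XX → F_EXX = 480 MPa.
Throat t_e = 0.707 × 4 = 2.828 mm.
φr_n = 0.75 × 0.6 × 480 × 2.828 × 10⁻³ = 0.6108 kN/mm.
L_req = P_u / φr_n = 56.5 / 0.6108 = 92.49 mm total.
Round up → use L = 95 mm.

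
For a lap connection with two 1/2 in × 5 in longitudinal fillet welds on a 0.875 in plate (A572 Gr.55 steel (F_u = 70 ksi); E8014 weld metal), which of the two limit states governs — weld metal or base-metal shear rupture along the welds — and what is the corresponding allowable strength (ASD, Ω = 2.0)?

E80XX → F_EXX = 80 ksi.
t_e = 0.707 × 0.5 = 0.3535 in; L = 10 in.
Weld metal: R_n/Ω = (1/2.0) × 0.6 × 80 × 0.3535 × 10 = 84.84 kip.
Base metal (shear rupture): R_n/Ω = (1/2.0) × 0.6 × 70 × 0.875 × 10 = 183.8 kip.
Governing: weld metal.

R_n/Ω ≈ 84.8 kip (weld metal governs)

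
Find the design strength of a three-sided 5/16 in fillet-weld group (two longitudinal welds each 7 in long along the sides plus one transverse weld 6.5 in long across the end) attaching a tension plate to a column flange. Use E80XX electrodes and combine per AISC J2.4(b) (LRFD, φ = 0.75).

φR_n ≈ 172 kips

E80XX → F_EXX = 80 ksi.
t_e = 0.707 × 0.3125 = 0.2209 in.
R_nwl = 0.6 × 80 × 0.2209 × 14 = 148.5 kips (longitudinal, 2 welds).
R_nwt = 0.6 × 80 × 0.2209 × 6.5 = 68.93 kips (transverse, base value).
(i) R_nwl + R_nwt = 217.4 kips; (ii) 0.85 R_nwl + 1.5 R_nwt = 229.6 kips.
R_n = max = 229.6 kips [governs: (ii)]; φR_n = 172.2 kips.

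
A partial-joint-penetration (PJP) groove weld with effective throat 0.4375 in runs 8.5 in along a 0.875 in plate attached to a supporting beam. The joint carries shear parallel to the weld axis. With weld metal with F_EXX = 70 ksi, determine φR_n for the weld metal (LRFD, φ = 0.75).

Effective throat (given) t_e = 0.4375 in.
A_we = 0.4375 × 8.5 = 3.719 in².
F_nw = 0.6 F_EXX = 42 ksi.
φR_n = 0.75 × 42 × 3.719 = 117.1 kips.

φR_n ≈ 117 kips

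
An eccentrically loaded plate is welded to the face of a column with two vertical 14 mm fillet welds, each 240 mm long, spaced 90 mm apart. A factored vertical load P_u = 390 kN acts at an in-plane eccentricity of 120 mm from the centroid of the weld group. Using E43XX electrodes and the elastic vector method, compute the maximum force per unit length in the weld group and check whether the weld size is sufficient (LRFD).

f_max ≈ 2250 N/mm; NOT adequate

E43XX → F_EXX = 430 MPa.
Total weld length L_w = 480 mm. Treat welds as unit-width lines.
Polar moment about centroid: J = 2[d³/12 + d(b/2)²] = 2[240³/12 + 240×45²] = 3276000 mm³.
Direct shear f_v = P/L_w = 390×10³ / 480 = 812.5 N/mm (vertical).
Torsion M = P·e = 390×10³ × 120 = 46800000 N·mm.
Critical point at (x, y) = (45, 120) from centroid. f_tx = M·y/J = 1714 N/mm; f_ty = M·x/J = 642.9 N/mm.
Resultant f_max = √[f_tx² + (f_v + f_ty)²] = √[1714² + (812.5 + 642.9)²] = 2249 N/mm.
Capacity per unit length: φr_n = 0.75 × 0.6 × 430 × (0.707 × 14) = 1915 N/mm.
2249 > 1915 → NOT adequate.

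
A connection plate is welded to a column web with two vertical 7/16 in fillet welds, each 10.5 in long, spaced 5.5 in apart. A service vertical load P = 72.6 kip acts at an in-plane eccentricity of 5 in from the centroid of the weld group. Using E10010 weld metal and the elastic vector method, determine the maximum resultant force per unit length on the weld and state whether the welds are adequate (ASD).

f_max ≈ 8.31 kip/in; adequate

E100XX → F_EXX = 100 ksi.
Total weld length L_w = 21 in. Treat welds as unit-width lines.
Polar moment about centroid: J = 2[d³/12 + d(b/2)²] = 2[10.5³/12 + 10.5×2.75²] = 351.8 in³.
Direct shear f_v = P/L_w = 72.6 / 21 = 3.457 kip/in (vertical).
Torsion M = P·e = 72.6 × 5 = 363 kip·in.
Critical point at (x, y) = (2.75, 5.25) from centroid. f_tx = M·y/J = 5.418 kip/in; f_ty = M·x/J = 2.838 kip/in.
Resultant f_max = √[f_tx² + (f_v + f_ty)²] = √[5.418² + (3.457 + 2.838)²] = 8.306 kip/in.
Capacity per unit length: r_n/Ω = (1/2.0) × 0.6 × 100 × (0.707 × 0.4375) = 9.279 kip/in.
8.306 ≤ 9.279 → adequate.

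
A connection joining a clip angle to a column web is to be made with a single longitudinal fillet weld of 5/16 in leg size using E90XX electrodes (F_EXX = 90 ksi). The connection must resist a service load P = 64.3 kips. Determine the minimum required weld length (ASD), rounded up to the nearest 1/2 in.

L = 11 in

Throat t_e = 0.707 × 0.3125 = 0.2209 in.
r_n/Ω = (0.6 × 90 × 0.2209) / 2.0 = 5.965 kip/in.
L_req = P / (r_n/Ω) = 64.3 / 5.965 = 10.78 in total.
Round up → use L = 11 in.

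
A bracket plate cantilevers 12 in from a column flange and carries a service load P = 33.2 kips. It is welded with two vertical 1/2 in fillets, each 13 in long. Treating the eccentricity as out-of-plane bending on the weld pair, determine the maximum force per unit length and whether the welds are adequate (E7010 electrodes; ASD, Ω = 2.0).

f_max ≈ 7.19 kip/in; adequate

E70XX → F_EXX = 70 ksi.
L_w = 2 × 13 = 26 in; section modulus (unit throat) S = 2 × L²/6 = 56.33 in².
Direct shear f_v = P/L_w = 33.2/26 = 1.277 kip/in.
Moment M = P × e = 33.2 × 12 = 398.4 kip·in; bending f_b = M/S = 7.072 kip/in.
f_max = √(f_v² + f_b²) = √(1.277² + 7.072²) = 7.187 kip/in.
r_n/Ω = (1/2.0) × 0.6 × 70 × (0.707 × 0.5) = 7.423 kip/in → adequate.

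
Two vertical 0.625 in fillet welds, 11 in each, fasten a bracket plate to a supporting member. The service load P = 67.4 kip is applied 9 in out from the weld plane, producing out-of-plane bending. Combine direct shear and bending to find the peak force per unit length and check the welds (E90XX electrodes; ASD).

E90XX → F_EXX = 90 ksi.
L_w = 2 × 11 = 22 in; section modulus (unit throat) S = 2 × L²/6 = 40.33 in².
Direct shear f_v = P/L_w = 67.4/22 = 3.064 kip/in.
Moment M = P × e = 67.4 × 9 = 606.6 kip·in; bending f_b = M/S = 15.04 kip/in.
f_max = √(f_v² + f_b²) = √(3.064² + 15.04²) = 15.35 kip/in.
r_n/Ω = (1/2.0) × 0.6 × 90 × (0.707 × 0.625) = 11.93 kip/in → NOT adequate.

f_max ≈ 15.3 kip/in; NOT adequate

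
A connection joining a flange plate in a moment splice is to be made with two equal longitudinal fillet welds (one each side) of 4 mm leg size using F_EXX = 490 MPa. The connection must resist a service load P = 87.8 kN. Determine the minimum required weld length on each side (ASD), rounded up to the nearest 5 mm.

L = 110 mm on each side

Throat t_e = 0.707 × 4 = 2.828 mm.
r_n/Ω = (0.6 × 490 × 2.828) / 2.0 = 415.7 N/mm = 0.4157 kN/mm.
L_req = P / (r_n/Ω) = 87.8 / 0.4157 = 211.2 mm total.
Per side: 211.2 / 2 = 105.6 mm.
Round up → use L = 110 mm on each side.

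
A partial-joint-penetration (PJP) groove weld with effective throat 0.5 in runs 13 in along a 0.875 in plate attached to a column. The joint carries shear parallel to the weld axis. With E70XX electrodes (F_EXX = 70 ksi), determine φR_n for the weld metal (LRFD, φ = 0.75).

φR_n ≈ 205 kip

Effective throat (given) t_e = 0.5 in.
A_we = 0.5 × 13 = 6.5 in².
F_nw = 0.6 F_EXX = 42 ksi.
φR_n = 0.75 × 42 × 6.5 = 204.8 kip.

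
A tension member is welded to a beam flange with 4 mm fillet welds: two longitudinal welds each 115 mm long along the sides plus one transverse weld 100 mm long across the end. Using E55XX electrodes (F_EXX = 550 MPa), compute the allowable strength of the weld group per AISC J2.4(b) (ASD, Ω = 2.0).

t_e = 0.707 × 4 = 2.828 mm.
R_nwl = 0.6 × 550 × 2.828 × 230 × 10⁻³ = 214.6 kN (longitudinal, 2 welds).
R_nwt = 0.6 × 550 × 2.828 × 100 × 10⁻³ = 93.32 kN (transverse, base value).
(i) R_nwl + R_nwt = 308 kN; (ii) 0.85 R_nwl + 1.5 R_nwt = 322.4 kN.
R_n = max = 322.4 kN [governs: (ii)]; R_n/Ω = 161.2 kN.

R_n/Ω ≈ 161 kN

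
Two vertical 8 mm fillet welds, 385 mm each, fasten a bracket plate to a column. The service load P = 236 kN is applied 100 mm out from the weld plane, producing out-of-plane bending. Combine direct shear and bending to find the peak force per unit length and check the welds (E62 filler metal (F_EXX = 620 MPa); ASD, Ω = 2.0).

L_w = 2 × 385 = 770 mm; section modulus (unit throat) S = 2 × L²/6 = 49410 mm².
Direct shear f_v = P/L_w = 236×10³/770 = 306.5 N/mm.
Moment M = P × e = 236×10³ × 100 = 23600000 N·mm; bending f_b = M/S = 477.7 N/mm.
f_max = √(f_v² + f_b²) = √(306.5² + 477.7²) = 567.5 N/mm.
r_n/Ω = (1/2.0) × 0.6 × 620 × (0.707 × 8) = 1052 N/mm → adequate.

f_max ≈ 568 N/mm; adequate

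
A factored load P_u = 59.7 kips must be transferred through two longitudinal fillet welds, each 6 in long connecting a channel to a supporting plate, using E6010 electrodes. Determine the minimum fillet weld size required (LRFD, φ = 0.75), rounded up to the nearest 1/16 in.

w = 5/16 in

E60XX → F_EXX = 60 ksi.
Total weld length L = 12 in.
Required throat t_e = P_u / (φ × 0.6 F_EXX × L) = 59.7 / (0.75 × 0.6 × 60 × 12) = 0.1843 in.
Required leg w = t_e / 0.707 = 0.2606 in → use 5/16 in.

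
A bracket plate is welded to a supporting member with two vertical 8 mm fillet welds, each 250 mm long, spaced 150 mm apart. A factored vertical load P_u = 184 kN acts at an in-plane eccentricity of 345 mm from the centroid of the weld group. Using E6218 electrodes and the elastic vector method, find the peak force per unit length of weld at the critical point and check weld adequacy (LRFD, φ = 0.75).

f_max ≈ 1920 N/mm; NOT adequate

E62XX → F_EXX = 620 MPa.
Total weld length L_w = 500 mm. Treat welds as unit-width lines.
Polar moment about centroid: J = 2[d³/12 + d(b/2)²] = 2[250³/12 + 250×75²] = 5417000 mm³.
Direct shear f_v = P/L_w = 184×10³ / 500 = 368 N/mm (vertical).
Torsion M = P·e = 184×10³ × 345 = 63480000 N·mm.
Critical point at (x, y) = (75, 125) from centroid. f_tx = M·y/J = 1465 N/mm; f_ty = M·x/J = 879 N/mm.
Resultant f_max = √[f_tx² + (f_v + f_ty)²] = √[1465² + (368 + 879)²] = 1924 N/mm.
Capacity per unit length: φr_n = 0.75 × 0.6 × 620 × (0.707 × 8) = 1578 N/mm.
1924 > 1578 → NOT adequate.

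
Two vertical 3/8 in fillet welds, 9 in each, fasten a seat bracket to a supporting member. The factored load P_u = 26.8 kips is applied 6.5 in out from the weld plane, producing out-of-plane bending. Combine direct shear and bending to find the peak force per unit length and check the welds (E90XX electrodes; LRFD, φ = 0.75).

E90XX → F_EXX = 90 ksi.
L_w = 2 × 9 = 18 in; section modulus (unit throat) S = 2 × L²/6 = 27 in².
Direct shear f_v = P/L_w = 26.8/18 = 1.489 kip/in.
Moment M = P × e = 26.8 × 6.5 = 174.2 kip·in; bending f_b = M/S = 6.452 kip/in.
f_max = √(f_v² + f_b²) = √(1.489² + 6.452²) = 6.621 kip/in.
φr_n = 0.75 × 0.6 × 90 × (0.707 × 0.375) = 10.74 kip/in → adequate.

f_max ≈ 6.62 kip/in; adequate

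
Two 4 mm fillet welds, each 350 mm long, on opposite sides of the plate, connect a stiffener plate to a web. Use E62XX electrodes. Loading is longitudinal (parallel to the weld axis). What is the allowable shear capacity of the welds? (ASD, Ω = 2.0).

R_n/Ω ≈ 368 kN

E62XX → F_EXX = 620 MPa.
Effective throat t_e = 0.707 × 4 = 2.828 mm.
Total length L = 700 mm; A_we = 2.828 × 700 = 1980 mm².
F_nw = 0.6 F_EXX = 0.6 × 620 = 372 MPa.
R_n = 372 × 1980 × 10⁻³ = 736.4 kN; R_n/Ω = 736.4/2.0 = 368.2 kN.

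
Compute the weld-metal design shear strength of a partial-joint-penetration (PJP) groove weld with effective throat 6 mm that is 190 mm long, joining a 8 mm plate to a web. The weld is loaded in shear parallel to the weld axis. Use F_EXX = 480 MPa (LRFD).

φR_n ≈ 246 kN

Effective throat (given) t_e = 6 mm.
A_we = 6 × 190 = 1140 mm².
F_nw = 0.6 F_EXX = 288 MPa.
φR_n = 0.75 × 288 × 1140 × 10⁻³ = 246.2 kN.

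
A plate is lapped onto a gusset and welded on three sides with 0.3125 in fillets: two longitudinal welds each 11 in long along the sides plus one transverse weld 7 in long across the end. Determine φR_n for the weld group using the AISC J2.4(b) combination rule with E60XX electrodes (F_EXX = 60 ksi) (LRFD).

t_e = 0.707 × 0.3125 = 0.2209 in.
R_nwl = 0.6 × 60 × 0.2209 × 22 = 175 kips (longitudinal, 2 welds).
R_nwt = 0.6 × 60 × 0.2209 × 7 = 55.68 kips (transverse, base value).
(i) R_nwl + R_nwt = 230.7 kips; (ii) 0.85 R_nwl + 1.5 R_nwt = 232.2 kips.
R_n = max = 232.2 kips [governs: (ii)]; φR_n = 174.2 kips.

φR_n ≈ 174 kips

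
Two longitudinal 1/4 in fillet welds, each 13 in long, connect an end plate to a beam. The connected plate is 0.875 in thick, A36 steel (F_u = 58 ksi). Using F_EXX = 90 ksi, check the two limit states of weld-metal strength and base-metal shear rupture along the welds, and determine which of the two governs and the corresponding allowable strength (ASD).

R_n/Ω ≈ 124 kips (weld metal governs)

t_e = 0.707 × 0.25 = 0.1767 in; L = 26 in.
Weld metal: R_n/Ω = (1/2.0) × 0.6 × 90 × 0.1767 × 26 = 124.1 kips.
Base metal (shear rupture): R_n/Ω = (1/2.0) × 0.6 × 58 × 0.875 × 26 = 395.8 kips.
Governing: weld metal.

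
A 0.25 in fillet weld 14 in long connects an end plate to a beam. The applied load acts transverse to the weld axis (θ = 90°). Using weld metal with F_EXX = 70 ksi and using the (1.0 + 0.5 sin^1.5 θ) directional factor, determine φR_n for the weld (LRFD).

t_e = 0.707 × 0.25 = 0.1767 in; A_we = 0.1767 × 14 = 2.474 in².
Directional factor: 1.0 + 0.5 sin^1.5(90°) = 1.5.
F_nw = 0.6 × 70 × 1.5 = 63 ksi.
φR_n = 0.75 × 63 × 2.474 = 116.9 kip.

φR_n ≈ 117 kip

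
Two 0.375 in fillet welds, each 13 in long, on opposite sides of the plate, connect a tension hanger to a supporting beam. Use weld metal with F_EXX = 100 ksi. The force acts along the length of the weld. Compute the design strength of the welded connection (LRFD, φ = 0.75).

Effective throat t_e = 0.707 × 0.375 = 0.2651 in.
Total length L = 26 in; A_we = 0.2651 × 26 = 6.893 in².
F_nw = 0.6 F_EXX = 0.6 × 100 = 60 ksi.
φR_n = 0.75 × 60 × 6.893 = 310.2 kips.

φR_n ≈ 310 kips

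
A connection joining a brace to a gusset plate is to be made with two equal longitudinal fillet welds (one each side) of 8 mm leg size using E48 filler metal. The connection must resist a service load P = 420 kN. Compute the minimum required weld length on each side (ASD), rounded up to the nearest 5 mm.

L = 260 mm on each side

E48XX → F_EXX = 480 MPa.
Throat t_e = 0.707 × 8 = 5.656 mm.
r_n/Ω = (0.6 × 480 × 5.656) / 2.0 = 814.5 N/mm = 0.8145 kN/mm.
L_req = P / (r_n/Ω) = 420 / 0.8145 = 515.7 mm total.
Per side: 515.7 / 2 = 257.8 mm.
Round up → use L = 260 mm on each side.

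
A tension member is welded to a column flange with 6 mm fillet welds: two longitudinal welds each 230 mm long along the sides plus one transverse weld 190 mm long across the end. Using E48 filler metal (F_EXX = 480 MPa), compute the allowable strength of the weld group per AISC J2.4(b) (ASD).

R_n/Ω ≈ 413 kN

t_e = 0.707 × 6 = 4.242 mm.
R_nwl = 0.6 × 480 × 4.242 × 460 × 10⁻³ = 562 kN (longitudinal, 2 welds).
R_nwt = 0.6 × 480 × 4.242 × 190 × 10⁻³ = 232.1 kN (transverse, base value).
(i) R_nwl + R_nwt = 794.1 kN; (ii) 0.85 R_nwl + 1.5 R_nwt = 825.9 kN.
R_n = max = 825.9 kN [governs: (ii)]; R_n/Ω = 412.9 kN.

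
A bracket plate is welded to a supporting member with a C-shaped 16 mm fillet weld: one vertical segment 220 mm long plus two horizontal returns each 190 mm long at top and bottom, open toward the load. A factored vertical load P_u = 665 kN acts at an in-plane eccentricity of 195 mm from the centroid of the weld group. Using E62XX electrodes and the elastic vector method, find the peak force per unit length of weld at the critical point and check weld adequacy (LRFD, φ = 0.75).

E62XX → F_EXX = 620 MPa.
Total weld length L_w = 600 mm. Treat welds as unit-width lines.
Centroid: x̄ = 2×190×95 / 600 = 60.17 mm from the vertical weld.
Polar moment about centroid: J = I_x + I_y = [220³/12 + 2×190×110²] + [220×60.17² + 2(190³/12 + 190×34.83²)] = 7886000 mm³.
Direct shear f_v = P/L_w = 665×10³ / 600 = 1108 N/mm (vertical).
Torsion M = P·e = 665×10³ × 195 = 129680000 N·mm.
Critical point at (x, y) = (129.8, 110) from centroid. f_tx = M·y/J = 1809 N/mm; f_ty = M·x/J = 2135 N/mm.
Resultant f_max = √[f_tx² + (f_v + f_ty)²] = √[1809² + (1108 + 2135)²] = 3714 N/mm.
Capacity per unit length: φr_n = 0.75 × 0.6 × 620 × (0.707 × 16) = 3156 N/mm.
3714 > 3156 → NOT adequate.

f_max ≈ 3710 N/mm; NOT adequate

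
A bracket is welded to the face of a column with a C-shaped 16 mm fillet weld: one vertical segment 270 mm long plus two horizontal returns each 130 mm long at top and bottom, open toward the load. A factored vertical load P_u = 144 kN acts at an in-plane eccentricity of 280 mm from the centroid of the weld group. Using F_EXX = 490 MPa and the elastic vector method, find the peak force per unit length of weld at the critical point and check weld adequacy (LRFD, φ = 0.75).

Total weld length L_w = 530 mm. Treat welds as unit-width lines.
Centroid: x̄ = 2×130×65 / 530 = 31.89 mm from the vertical weld.
Polar moment about centroid: J = I_x + I_y = [270³/12 + 2×130×135²] + [270×31.89² + 2(130³/12 + 130×33.11²)] = 7305000 mm³.
Direct shear f_v = P/L_w = 144×10³ / 530 = 271.7 N/mm (vertical).
Torsion M = P·e = 144×10³ × 280 = 40320000 N·mm.
Critical point at (x, y) = (98.11, 135) from centroid. f_tx = M·y/J = 745.2 N/mm; f_ty = M·x/J = 541.6 N/mm.
Resultant f_max = √[f_tx² + (f_v + f_ty)²] = √[745.2² + (271.7 + 541.6)²] = 1103 N/mm.
Capacity per unit length: φr_n = 0.75 × 0.6 × 490 × (0.707 × 16) = 2494 N/mm.
1103 ≤ 2494 → adequate.

f_max ≈ 1100 N/mm; adequate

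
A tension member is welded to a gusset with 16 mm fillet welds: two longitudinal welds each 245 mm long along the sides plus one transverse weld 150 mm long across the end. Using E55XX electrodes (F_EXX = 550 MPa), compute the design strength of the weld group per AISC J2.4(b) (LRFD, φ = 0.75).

φR_n ≈ 1800 kN

t_e = 0.707 × 16 = 11.31 mm.
R_nwl = 0.6 × 550 × 11.31 × 490 × 10⁻³ = 1829 kN (longitudinal, 2 welds).
R_nwt = 0.6 × 550 × 11.31 × 150 × 10⁻³ = 559.9 kN (transverse, base value).
(i) R_nwl + R_nwt = 2389 kN; (ii) 0.85 R_nwl + 1.5 R_nwt = 2395 kN.
R_n = max = 2395 kN [governs: (ii)]; φR_n = 1796 kN.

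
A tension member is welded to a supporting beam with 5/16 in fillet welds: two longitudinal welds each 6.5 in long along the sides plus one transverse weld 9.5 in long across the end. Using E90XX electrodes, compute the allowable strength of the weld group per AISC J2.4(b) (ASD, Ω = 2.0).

E90XX → F_EXX = 90 ksi.
t_e = 0.707 × 0.3125 = 0.2209 in.
R_nwl = 0.6 × 90 × 0.2209 × 13 = 155.1 kip (longitudinal, 2 welds).
R_nwt = 0.6 × 90 × 0.2209 × 9.5 = 113.3 kip (transverse, base value).
(i) R_nwl + R_nwt = 268.4 kip; (ii) 0.85 R_nwl + 1.5 R_nwt = 301.8 kip.
R_n = max = 301.8 kip [governs: (ii)]; R_n/Ω = 150.9 kip.

R_n/Ω ≈ 151 kip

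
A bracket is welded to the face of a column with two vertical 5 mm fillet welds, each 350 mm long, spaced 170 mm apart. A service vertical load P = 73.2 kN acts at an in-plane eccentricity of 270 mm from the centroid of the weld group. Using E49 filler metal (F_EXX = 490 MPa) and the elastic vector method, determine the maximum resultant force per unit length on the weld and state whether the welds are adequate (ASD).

f_max ≈ 373 N/mm; adequate

Total weld length L_w = 700 mm. Treat welds as unit-width lines.
Polar moment about centroid: J = 2[d³/12 + d(b/2)²] = 2[350³/12 + 350×85²] = 12200000 mm³.
Direct shear f_v = P/L_w = 73.2×10³ / 700 = 104.6 N/mm (vertical).
Torsion M = P·e = 73.2×10³ × 270 = 19764000 N·mm.
Critical point at (x, y) = (85, 175) from centroid. f_tx = M·y/J = 283.4 N/mm; f_ty = M·x/J = 137.7 N/mm.
Resultant f_max = √[f_tx² + (f_v + f_ty)²] = √[283.4² + (104.6 + 137.7)²] = 372.8 N/mm.
Capacity per unit length: r_n/Ω = (1/2.0) × 0.6 × 490 × (0.707 × 5) = 519.6 N/mm.
372.8 ≤ 519.6 → adequate.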